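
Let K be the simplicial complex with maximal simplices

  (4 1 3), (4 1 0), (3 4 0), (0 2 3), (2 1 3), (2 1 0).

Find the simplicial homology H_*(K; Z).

We work with the vertex ordering 0 < 1 < 2 < 3 < 4. The simplices of K, each written with vertices in increasing order, are:

  0-simplices (5): [0], [1], [2], [3], [4]
  1-simplices (9): [0,1], [0,2], [0,3], [0,4], [1,2], [1,3], [1,4], [2,3], [3,4]
  2-simplices (6): [0,1,2], [0,1,4], [0,2,3], [0,3,4], [1,2,3], [1,3,4]

so the chain groups are C_0 ≅ Z^5, C_1 ≅ Z^9, C_2 ≅ Z^6.

Boundary ∂_1: C_1 → C_0 maps an edge to its endpoints' difference, ∂[p,q] = q − p. For instance
  ∂[2,3] = [3] − [2].
The resulting 5×9 matrix has rank 4, and its Smith normal form has invariant factors (1,1,1,1).

Boundary ∂_2: C_2 → C_1 acts by ∂[p,q,r] = [q,r] − [p,r] + [p,q]. For instance
  ∂[1,3,4] = [3,4] − [1,4] + [1,3],
  ∂[0,1,2] = [1,2] − [0,2] + [0,1].
The resulting 9×6 matrix has rank 5, and its Smith normal form has invariant factors (1,1,1,1,1).

Computing H_k = (kernel of ∂_k) / (image of ∂_{k+1}):

  H_0: rank C_0 − rank ∂_1 = 5 − 4 = 1, and the invariant factors of ∂_1 are all 1, so H_0 = Z.
  H_1: rank ker ∂_1 − rank ∂_2 = (9 − 4) − 5 = 0, and the invariant factors of ∂_2 are all 1, so H_1 = 0.
  H_2: rank ker ∂_2 − rank ∂_3 = (6 − 5) − 0 = 1, and there is no ∂_3, so H_2 = Z.

As a check, the Euler characteristic is 5 − 9 + 6 = 2, which agrees with 1 − 0 + 1 = 2.

H_0 = Z,  H_1 = 0,  H_2 = Z.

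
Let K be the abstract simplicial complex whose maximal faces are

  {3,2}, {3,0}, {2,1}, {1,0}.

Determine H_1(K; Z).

Order the vertices as 0 < 1 < 2 < 3. Listing each simplex with vertices in this order, K has dimension 1 with simplices:

  0-simplices (4): [0], [1], [2], [3]
  1-simplices (4): [0,1], [0,3], [1,2], [2,3]

Hence C_0 ≅ Z^4, C_1 ≅ Z^4.

∂_1: C_1 → C_0 maps an edge to its endpoints' difference, ∂[p,q] = q − p. For instance
  ∂[1,2] = [2] − [1].
As a 4×4 matrix over Z this has rank 3, with invariant factors (1,1,1).

Computing H_k = (kernel of ∂_k) / (image of ∂_{k+1}):

  H_1: rank ker ∂_1 − rank ∂_2 = (4 − 3) − 0 = 1, and there is no ∂_2, so H_1 = Z.

H_1 = Z.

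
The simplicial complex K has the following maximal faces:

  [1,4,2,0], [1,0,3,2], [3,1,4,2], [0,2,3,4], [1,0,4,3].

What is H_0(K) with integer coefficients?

We work with the vertex ordering 0 < 1 < 2 < 3 < 4. The simplices of K, each written with vertices in increasing order, are:

  0-simplices (5): [0], [1], [2], [3], [4]
  1-simplices (10): [0,1], [0,2], [0,3], [0,4], [1,2], [1,3], [1,4], [2,3], [2,4], [3,4]
  2-simplices (10): [0,1,2], [0,1,3], [0,1,4], [0,2,3], [0,2,4], [0,3,4], [1,2,3], [1,2,4], [1,3,4], [2,3,4]
  3-simplices (5): [0,1,2,3], [0,1,2,4], [0,1,3,4], [0,2,3,4], [1,2,3,4]

giving chain groups C_0 ≅ Z^5, C_1 ≅ Z^10, C_2 ≅ Z^10, C_3 ≅ Z^5.

Boundary ∂_1: C_1 → C_0 sends each edge [p,q] (with p < q) to q − p. For instance
  ∂[1,2] = [2] − [1].
The resulting 5×10 matrix has rank 4, and its Smith normal form has invariant factors (1,1,1,1).

Boundary ∂_2: C_2 → C_1 maps a triangle to the signed sum of its edges. For instance
  ∂[0,1,3] = [1,3] − [0,3] + [0,1],
  ∂[1,2,3] = [2,3] − [1,3] + [1,2].
As a 10×10 matrix over Z this has rank 6, with invariant factors (1,1,1,1,1,1).

∂_3: C_3 → C_2 sends each 3-simplex σ to the alternating sum Σ_i (−1)^i (σ with its i-th vertex removed). For instance
  ∂[0,2,3,4] = [2,3,4] − [0,3,4] + [0,2,4] − [0,2,3],
  ∂[0,1,3,4] = [1,3,4] − [0,3,4] + [0,1,4] − [0,1,3].
The 10×5 boundary matrix has rank 4 and Smith normal form diag(1,1,1,1).

Now H_k = ker ∂_k / im ∂_{k+1}, so:

  H_0: rank C_0 − rank ∂_1 = 5 − 4 = 1, and the invariant factors of ∂_1 are all 1, so H_0 = Z.

(K is a triangulation of the 3-sphere S^3.)

H_0 = Z.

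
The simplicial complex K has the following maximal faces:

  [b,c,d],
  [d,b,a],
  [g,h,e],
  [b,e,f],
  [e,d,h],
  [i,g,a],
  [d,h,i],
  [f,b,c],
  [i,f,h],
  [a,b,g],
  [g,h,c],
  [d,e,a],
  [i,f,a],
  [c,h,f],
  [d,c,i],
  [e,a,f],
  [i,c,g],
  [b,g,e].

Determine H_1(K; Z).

K has 9 vertices, 27 edges, 18 triangles.
rank ∂_1 = 8, rank ∂_2 = 18 ⇒ b_1 = 27 − 8 − 18 = 1; ∂_2 has invariant factor(s) [2] giving torsion. So H_1 ≅ Z ⊕ Z/2.

H_1 = Z ⊕ Z/2.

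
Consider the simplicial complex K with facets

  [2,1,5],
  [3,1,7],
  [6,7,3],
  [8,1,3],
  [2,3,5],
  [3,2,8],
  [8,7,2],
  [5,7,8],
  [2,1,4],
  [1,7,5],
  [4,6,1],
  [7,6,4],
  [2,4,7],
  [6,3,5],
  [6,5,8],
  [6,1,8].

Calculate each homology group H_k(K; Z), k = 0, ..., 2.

H_0 ≅ Z,  H_1 ≅ Z^2,  H_2 ≅ Z.

Order the vertices as 1 < 2 < 3 < 4 < 5 < 6 < 7 < 8. Listing each simplex with vertices in this order, K has dimension 2 with simplices:

  0-simplices (8): [1], [2], [3], [4], [5], [6], [7], [8]
  1-simplices (24): (24 of them)
  2-simplices (16): [1,2,4], [1,2,5], [1,3,7], [1,3,8], [1,4,6], [1,5,7], [1,6,8], [2,3,5], [2,3,8], [2,4,7], [2,7,8], [3,5,6], [3,6,7], [4,6,7], [5,6,8], [5,7,8]

so the chain groups are C_0 ≅ Z^8, C_1 ≅ Z^24, C_2 ≅ Z^16.

∂_1: C_1 → C_0 maps an edge to its endpoints' difference, ∂[p,q] = q − p.
This gives a 8×24 integer matrix of rank 7; reducing to Smith normal form yields diagonal entries (1,1,1,1,1,1,1).

Boundary ∂_2: C_2 → C_1 sends each 2-simplex [p,q,r] to [q,r] − [p,r] + [p,q]. For instance
  ∂[1,2,4] = [2,4] − [1,4] + [1,2],
  ∂[1,5,7] = [5,7] − [1,7] + [1,5].
This gives a 24×16 integer matrix of rank 15; reducing to Smith normal form yields diagonal entries (1,1,1,1,1,1,1,1,1,1,1,1,1,1,1).

Reading off H_k = ker ∂_k / im ∂_{k+1}:

  H_0: rank C_0 − rank ∂_1 = 8 − 7 = 1, and the invariant factors of ∂_1 are all 1, so H_0 = Z.
  H_1: rank ker ∂_1 − rank ∂_2 = (24 − 7) − 15 = 2, and the invariant factors of ∂_2 are all 1, so H_1 = Z^2.
  H_2: rank ker ∂_2 − rank ∂_3 = (16 − 15) − 0 = 1, and there is no ∂_3, so H_2 = Z.

(K is a triangulation of the torus T^2.)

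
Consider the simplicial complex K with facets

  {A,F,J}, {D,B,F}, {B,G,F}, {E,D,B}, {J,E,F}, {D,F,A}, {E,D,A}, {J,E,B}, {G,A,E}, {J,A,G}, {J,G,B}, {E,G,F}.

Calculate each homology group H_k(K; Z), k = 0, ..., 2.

H_0 ≅ Z,  H_1 ≅ Z/2,  H_2 = 0.

K has 7 vertices, 18 edges, 12 triangles.
rank ∂_0 = 0, rank ∂_1 = 6 ⇒ b_0 = 7 − 0 − 6 = 1; all invariant factors of ∂_1 are 1 so no torsion. So H_0 ≅ Z.
rank ∂_1 = 6, rank ∂_2 = 12 ⇒ b_1 = 18 − 6 − 12 = 0; ∂_2 has invariant factor(s) [2] giving torsion. So H_1 ≅ Z/2.
rank ∂_2 = 12, rank ∂_3 = 0 ⇒ b_2 = 12 − 12 − 0 = 0. So H_2 ≅ 0.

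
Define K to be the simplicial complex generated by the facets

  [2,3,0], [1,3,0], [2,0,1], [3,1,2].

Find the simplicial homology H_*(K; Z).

H_0 ≅ Z,  H_1 = 0,  H_2 ≅ Z.

We work with the vertex ordering 0 < 1 < 2 < 3. The simplices of K, each written with vertices in increasing order, are:

  0-simplices (4): [0], [1], [2], [3]
  1-simplices (6): [0,1], [0,2], [0,3], [1,2], [1,3], [2,3]
  2-simplices (4): [0,1,2], [0,1,3], [0,2,3], [1,2,3]

so the chain groups are C_0 ≅ Z^4, C_1 ≅ Z^6, C_2 ≅ Z^4.

The boundary map ∂_1: C_1 → C_0 maps an edge to its endpoints' difference, ∂[p,q] = q − p. For instance
  ∂[1,2] = [2] − [1].
As a 4×6 matrix over Z this has rank 3, with invariant factors (1,1,1).

The boundary map ∂_2: C_2 → C_1 sends each 2-simplex [p,q,r] to [q,r] − [p,r] + [p,q]. For instance
  ∂[0,1,2] = [1,2] − [0,2] + [0,1],
  ∂[0,2,3] = [2,3] − [0,3] + [0,2].
This gives a 6×4 integer matrix of rank 3; reducing to Smith normal form yields diagonal entries (1,1,1).

Reading off H_k = ker ∂_k / im ∂_{k+1}:

  H_0: rank C_0 − rank ∂_1 = 4 − 3 = 1, and the invariant factors of ∂_1 are all 1, so H_0 ≅ Z.
  H_1: rank ker ∂_1 − rank ∂_2 = (6 − 3) − 3 = 0, and the invariant factors of ∂_2 are all 1, so H_1 ≅ 0.
  H_2: rank ker ∂_2 − rank ∂_3 = (4 − 3) − 0 = 1, and there is no ∂_3, so H_2 ≅ Z.

(K is a triangulation of the 2-sphere S^2.)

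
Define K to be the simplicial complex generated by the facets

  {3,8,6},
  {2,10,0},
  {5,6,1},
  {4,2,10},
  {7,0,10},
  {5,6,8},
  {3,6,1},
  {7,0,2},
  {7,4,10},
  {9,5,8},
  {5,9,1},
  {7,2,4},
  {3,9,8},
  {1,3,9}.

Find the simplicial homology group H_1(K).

Order the vertices as 0 < 1 < 2 < 3 < 4 < 5 < 6 < 7 < 8 < 9 < 10. Listing each simplex with vertices in this order, K has dimension 2 with simplices:

  0-simplices (11): [0], [1], [2], [3], [4], [5], [6], [7], [8], [9], [10]
  1-simplices (21): [0,2], [0,7], [0,10], [1,3], [1,5], [1,6], [1,9], [2,4], [2,7], [2,10], [3,6], [3,8], [3,9], [4,7], [4,10], [5,6], [5,8], [5,9], [6,8], [7,10], [8,9]
  2-simplices (14): [0,2,7], [0,2,10], [0,7,10], [1,3,6], [1,3,9], [1,5,6], [1,5,9], [2,4,7], [2,4,10], [3,6,8], [3,8,9], [4,7,10], [5,6,8], [5,8,9]

giving chain groups C_0 ≅ Z^11, C_1 ≅ Z^21, C_2 ≅ Z^14.

The boundary map ∂_1: C_1 → C_0 is given by ∂[p,q] = [q] − [p].
The 11×21 boundary matrix has rank 9 and Smith normal form diag(1,1,1,1,1,1,1,1,1).

The boundary map ∂_2: C_2 → C_1 maps a triangle to the signed sum of its edges. For instance
  ∂[2,4,10] = [4,10] − [2,10] + [2,4],
  ∂[4,7,10] = [7,10] − [4,10] + [4,7].
The 21×14 boundary matrix has rank 12 and Smith normal form diag(1,1,1,1,1,1,1,1,1,1,1,1).

Now H_k = ker ∂_k / im ∂_{k+1}, so:

  H_1: rank ker ∂_1 − rank ∂_2 = (21 − 9) − 12 = 0, and the invariant factors of ∂_2 are all 1, so H_1 = 0.

(K is a triangulation of the disjoint union of the 2-sphere S^2 and the 2-sphere S^2.)

H_1 ≅ 0.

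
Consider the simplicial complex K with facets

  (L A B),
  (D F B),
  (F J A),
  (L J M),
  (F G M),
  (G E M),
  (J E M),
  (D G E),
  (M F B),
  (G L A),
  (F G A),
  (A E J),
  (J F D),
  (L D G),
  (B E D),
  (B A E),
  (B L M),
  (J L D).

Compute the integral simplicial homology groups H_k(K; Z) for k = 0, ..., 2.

H_0 = Z,  H_1 = Z^2,  H_2 = Z.

Fix the vertex order A < B < D < E < F < G < J < L < M and write every simplex with vertices in increasing order. Then dim K = 2 and the simplices of K are:

  0-simplices (9): A, B, D, E, F, G, J, L, M
  1-simplices (27): AB, AE, AF, AG, AJ, AL, BD, BE, BF, BL, BM, DE, DF, DG, DJ, DL, EG, EJ, EM, FG, FJ, FM, GL, GM, JL, JM, LM
  2-simplices (18): ABE, ABL, AEJ, AFG, AFJ, AGL, BDE, BDF, BFM, BLM, DEG, DFJ, DGL, DJL, EGM, EJM, FGM, JLM

Hence C_0 ≅ Z^9, C_1 ≅ Z^27, C_2 ≅ Z^18.

∂_1: C_1 → C_0 maps an edge to its endpoints' difference, ∂[p,q] = q − p.
The 9×27 boundary matrix has rank 8 and Smith normal form diag(1,1,1,1,1,1,1,1).

Boundary ∂_2: C_2 → C_1 sends each 2-simplex [p,q,r] to [q,r] − [p,r] + [p,q]. For instance
  ∂BLM = LM − BM + BL,
  ∂BFM = FM − BM + BF.
This gives a 27×18 integer matrix of rank 17; reducing to Smith normal form yields diagonal entries (1,1,1,1,1,1,1,1,1,1,1,1,1,1,1,1,1).

From H_k ≅ ker(∂_k) / im(∂_{k+1}) we obtain:

  H_0: rank C_0 − rank ∂_1 = 9 − 8 = 1, and the invariant factors of ∂_1 are all 1, so H_0 ≅ Z.
  H_1: rank ker ∂_1 − rank ∂_2 = (27 − 8) − 17 = 2, and the invariant factors of ∂_2 are all 1, so H_1 ≅ Z^2.
  H_2: rank ker ∂_2 − rank ∂_3 = (18 − 17) − 0 = 1, and there is no ∂_3, so H_2 ≅ Z.

As a check, the Euler characteristic is 9 − 27 + 18 = 0, which agrees with 1 − 2 + 1 = 0.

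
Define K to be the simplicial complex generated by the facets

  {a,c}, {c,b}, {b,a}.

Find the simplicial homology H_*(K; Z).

H_0 ≅ Z,  H_1 ≅ Z.

We work with the vertex ordering a < b < c. The simplices of K, each written with vertices in increasing order, are:

  0-simplices (3): a, b, c
  1-simplices (3): ab, ac, bc

Hence C_0 ≅ Z^3, C_1 ≅ Z^3.

The boundary map ∂_1: C_1 → C_0 is given by ∂[p,q] = [q] − [p].
As a 3×3 matrix over Z this has rank 2, with invariant factors (1,1).

From H_k ≅ ker(∂_k) / im(∂_{k+1}) we obtain:

  H_0: rank C_0 − rank ∂_1 = 3 − 2 = 1, and the invariant factors of ∂_1 are all 1, so H_0 ≅ Z.
  H_1: rank ker ∂_1 − rank ∂_2 = (3 − 2) − 0 = 1, and there is no ∂_2, so H_1 ≅ Z.

As a check, the Euler characteristic is 3 − 3 = 0, which agrees with 1 − 1 = 0.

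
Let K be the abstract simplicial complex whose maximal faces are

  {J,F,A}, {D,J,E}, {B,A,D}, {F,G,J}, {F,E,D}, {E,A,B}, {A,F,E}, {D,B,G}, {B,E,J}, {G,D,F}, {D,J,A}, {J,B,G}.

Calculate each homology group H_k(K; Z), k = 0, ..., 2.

H_0 = Z,  H_1 = Z/2,  H_2 = 0.

We work with the vertex ordering A < B < D < E < F < G < J. The simplices of K, each written with vertices in increasing order, are:

  0-simplices (7): A, B, D, E, F, G, J
  1-simplices (18): AB, AD, AE, AF, AJ, BD, BE, BG, BJ, DE, DF, DG, DJ, EF, EJ, FG, FJ, GJ
  2-simplices (12): ABD, ABE, ADJ, AEF, AFJ, BDG, BEJ, BGJ, DEF, DEJ, DFG, FGJ

Hence C_0 ≅ Z^7, C_1 ≅ Z^18, C_2 ≅ Z^12.

The boundary map ∂_1: C_1 → C_0 is given by ∂[p,q] = [q] − [p]. For instance
  ∂BD = D − B.
The resulting 7×18 matrix has rank 6, and its Smith normal form has invariant factors (1,1,1,1,1,1).

Boundary ∂_2: C_2 → C_1 maps a triangle to the signed sum of its edges. For instance
  ∂DEJ = EJ − DJ + DE,
  ∂BEJ = EJ − BJ + BE.
The 18×12 boundary matrix has rank 12 and Smith normal form diag(1,1,1,1,1,1,1,1,1,1,1,2).

Now H_k = ker ∂_k / im ∂_{k+1}, so:

  H_0: rank C_0 − rank ∂_1 = 7 − 6 = 1, and the invariant factors of ∂_1 are all 1, so H_0 ≅ Z.
  H_1: rank ker ∂_1 − rank ∂_2 = (18 − 6) − 12 = 0, and ∂_2 has invariant factor 2 > 1, so H_1 ≅ Z/2.
  H_2: rank ker ∂_2 − rank ∂_3 = (12 − 12) − 0 = 0, and there is no ∂_3, so H_2 ≅ 0.

As a check, the Euler characteristic is 7 − 18 + 12 = 1, which agrees with 1 − 0 + 0 = 1.
(K is a triangulation of the real projective plane RP^2.)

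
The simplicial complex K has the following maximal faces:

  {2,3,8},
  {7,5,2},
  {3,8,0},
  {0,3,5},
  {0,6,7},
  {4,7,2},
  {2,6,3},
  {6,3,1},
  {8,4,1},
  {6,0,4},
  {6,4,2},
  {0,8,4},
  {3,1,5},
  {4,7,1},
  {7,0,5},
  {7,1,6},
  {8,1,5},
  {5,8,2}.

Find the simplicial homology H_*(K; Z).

H_0 = Z,  H_1 = Z ⊕ Z/2Z,  H_2 = 0.

K has 9 vertices, 27 edges, 18 triangles.
rank ∂_0 = 0, rank ∂_1 = 8 ⇒ b_0 = 9 − 0 − 8 = 1; all invariant factors of ∂_1 are 1 so no torsion. So H_0 = Z.
rank ∂_1 = 8, rank ∂_2 = 18 ⇒ b_1 = 27 − 8 − 18 = 1; ∂_2 has invariant factor(s) [2] giving torsion. So H_1 = Z ⊕ Z/2Z.
rank ∂_2 = 18, rank ∂_3 = 0 ⇒ b_2 = 18 − 18 − 0 = 0. So H_2 = 0.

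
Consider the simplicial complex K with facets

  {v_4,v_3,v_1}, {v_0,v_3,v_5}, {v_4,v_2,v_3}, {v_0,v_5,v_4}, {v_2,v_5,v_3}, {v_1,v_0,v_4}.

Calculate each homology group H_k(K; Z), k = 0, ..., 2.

H_0 ≅ Z,  H_1 ≅ Z,  H_2 = 0.

Fix the vertex order v_0 < v_1 < v_2 < v_3 < v_4 < v_5 and write every simplex with vertices in increasing order. Then dim K = 2 and the simplices of K are:

  0-simplices (6): [v_0], [v_1], [v_2], [v_3], [v_4], [v_5]
  1-simplices (12): [v_0,v_1], [v_0,v_3], [v_0,v_4], [v_0,v_5], [v_1,v_3], [v_1,v_4], [v_2,v_3], [v_2,v_4], [v_2,v_5], [v_3,v_4], [v_3,v_5], [v_4,v_5]
  2-simplices (6): [v_0,v_1,v_4], [v_0,v_3,v_5], [v_0,v_4,v_5], [v_1,v_3,v_4], [v_2,v_3,v_4], [v_2,v_3,v_5]

Hence C_0 ≅ Z^6, C_1 ≅ Z^12, C_2 ≅ Z^6.

The boundary map ∂_1: C_1 → C_0 sends each edge [p,q] (with p < q) to q − p.
As a 6×12 matrix over Z this has rank 5, with invariant factors (1,1,1,1,1).

∂_2: C_2 → C_1 sends each 2-simplex [p,q,r] to [q,r] − [p,r] + [p,q]. For instance
  ∂[v_2,v_3,v_4] = [v_3,v_4] − [v_2,v_4] + [v_2,v_3],
  ∂[v_0,v_4,v_5] = [v_4,v_5] − [v_0,v_5] + [v_0,v_4].
As a 12×6 matrix over Z this has rank 6, with invariant factors (1,1,1,1,1,1).

Now H_k = ker ∂_k / im ∂_{k+1}, so:

  H_0: rank C_0 − rank ∂_1 = 6 − 5 = 1, and the invariant factors of ∂_1 are all 1, so H_0 ≅ Z.
  H_1: rank ker ∂_1 − rank ∂_2 = (12 − 5) − 6 = 1, and the invariant factors of ∂_2 are all 1, so H_1 ≅ Z.
  H_2: rank ker ∂_2 − rank ∂_3 = (6 − 6) − 0 = 0, and there is no ∂_3, so H_2 ≅ 0.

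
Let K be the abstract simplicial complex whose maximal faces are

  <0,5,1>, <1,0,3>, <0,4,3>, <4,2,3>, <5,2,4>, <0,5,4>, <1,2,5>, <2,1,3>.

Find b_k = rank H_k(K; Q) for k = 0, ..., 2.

K has 6 vertices, 12 edges, 8 triangles.
rank ∂_0 = 0, rank ∂_1 = 5 ⇒ b_0 = 6 − 0 − 5 = 1; all invariant factors of ∂_1 are 1 so no torsion. So H_0 = Z.
rank ∂_1 = 5, rank ∂_2 = 7 ⇒ b_1 = 12 − 5 − 7 = 0; all invariant factors of ∂_2 are 1 so no torsion. So H_1 = 0.
rank ∂_2 = 7, rank ∂_3 = 0 ⇒ b_2 = 8 − 7 − 0 = 1. So H_2 = Z.

b_0 = 1, b_1 = 0, b_2 = 1.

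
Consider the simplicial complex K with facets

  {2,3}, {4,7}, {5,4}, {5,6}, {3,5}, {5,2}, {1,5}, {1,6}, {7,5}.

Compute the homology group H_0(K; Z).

We work with the vertex ordering 1 < 2 < 3 < 4 < 5 < 6 < 7. The simplices of K, each written with vertices in increasing order, are:

  0-simplices (7): [1], [2], [3], [4], [5], [6], [7]
  1-simplices (9): [1,5], [1,6], [2,3], [2,5], [3,5], [4,5], [4,7], [5,6], [5,7]

Hence C_0 ≅ Z^7, C_1 ≅ Z^9.

Boundary ∂_1: C_1 → C_0 is given by ∂[p,q] = [q] − [p]. For instance
  ∂[1,5] = [5] − [1].
This gives a 7×9 integer matrix of rank 6; reducing to Smith normal form yields diagonal entries (1,1,1,1,1,1).

Now H_k = ker ∂_k / im ∂_{k+1}, so:

  H_0: rank C_0 − rank ∂_1 = 7 − 6 = 1, and the invariant factors of ∂_1 are all 1, so H_0 = Z.

H_0 = Z.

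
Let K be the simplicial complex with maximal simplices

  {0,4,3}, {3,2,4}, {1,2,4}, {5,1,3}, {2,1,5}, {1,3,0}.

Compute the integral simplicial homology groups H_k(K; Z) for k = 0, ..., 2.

H_0 ≅ Z,  H_1 ≅ Z,  H_2 = 0.

We work with the vertex ordering 0 < 1 < 2 < 3 < 4 < 5. The simplices of K, each written with vertices in increasing order, are:

  0-simplices (6): [0], [1], [2], [3], [4], [5]
  1-simplices (12): [0,1], [0,3], [0,4], [1,2], [1,3], [1,4], [1,5], [2,3], [2,4], [2,5], [3,4], [3,5]
  2-simplices (6): [0,1,3], [0,3,4], [1,2,4], [1,2,5], [1,3,5], [2,3,4]

so the chain groups are C_0 ≅ Z^6, C_1 ≅ Z^12, C_2 ≅ Z^6.

Boundary ∂_1: C_1 → C_0 sends each edge [p,q] (with p < q) to q − p.
The resulting 6×12 matrix has rank 5, and its Smith normal form has invariant factors (1,1,1,1,1).

The boundary map ∂_2: C_2 → C_1 sends each 2-simplex [p,q,r] to [q,r] − [p,r] + [p,q]. For instance
  ∂[0,1,3] = [1,3] − [0,3] + [0,1],
  ∂[1,3,5] = [3,5] − [1,5] + [1,3].
As a 12×6 matrix over Z this has rank 6, with invariant factors (1,1,1,1,1,1).

Computing H_k = (kernel of ∂_k) / (image of ∂_{k+1}):

  H_0: rank C_0 − rank ∂_1 = 6 − 5 = 1, and the invariant factors of ∂_1 are all 1, so H_0 = Z.
  H_1: rank ker ∂_1 − rank ∂_2 = (12 − 5) − 6 = 1, and the invariant factors of ∂_2 are all 1, so H_1 = Z.
  H_2: rank ker ∂_2 − rank ∂_3 = (6 − 6) − 0 = 0, and there is no ∂_3, so H_2 = 0.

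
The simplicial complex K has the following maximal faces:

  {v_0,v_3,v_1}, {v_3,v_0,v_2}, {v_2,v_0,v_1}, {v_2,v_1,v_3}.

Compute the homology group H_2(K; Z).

H_2 ≅ Z.

We work with the vertex ordering v_0 < v_1 < v_2 < v_3. The simplices of K, each written with vertices in increasing order, are:

  0-simplices (4): [v_0], [v_1], [v_2], [v_3]
  1-simplices (6): [v_0,v_1], [v_0,v_2], [v_0,v_3], [v_1,v_2], [v_1,v_3], [v_2,v_3]
  2-simplices (4): [v_0,v_1,v_2], [v_0,v_1,v_3], [v_0,v_2,v_3], [v_1,v_2,v_3]

giving chain groups C_0 ≅ Z^4, C_1 ≅ Z^6, C_2 ≅ Z^4.

Boundary ∂_1: C_1 → C_0 maps an edge to its endpoints' difference, ∂[p,q] = q − p. For instance
  ∂[v_2,v_3] = [v_3] − [v_2].
The resulting 4×6 matrix has rank 3, and its Smith normal form has invariant factors (1,1,1).

∂_2: C_2 → C_1 maps a triangle to the signed sum of its edges. For instance
  ∂[v_0,v_2,v_3] = [v_2,v_3] − [v_0,v_3] + [v_0,v_2],
  ∂[v_0,v_1,v_3] = [v_1,v_3] − [v_0,v_3] + [v_0,v_1].
The resulting 6×4 matrix has rank 3, and its Smith normal form has invariant factors (1,1,1).

Computing H_k = (kernel of ∂_k) / (image of ∂_{k+1}):

  H_2: rank ker ∂_2 − rank ∂_3 = (4 − 3) − 0 = 1, and there is no ∂_3, so H_2 ≅ Z.

(K is a triangulation of the 2-sphere S^2.)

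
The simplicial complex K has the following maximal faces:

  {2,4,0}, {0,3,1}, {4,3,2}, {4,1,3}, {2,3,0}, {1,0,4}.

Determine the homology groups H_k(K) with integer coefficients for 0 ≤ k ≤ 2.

K has 5 vertices, 9 edges, 6 triangles.
rank ∂_0 = 0, rank ∂_1 = 4 ⇒ b_0 = 5 − 0 − 4 = 1; all invariant factors of ∂_1 are 1 so no torsion. So H_0 = Z.
rank ∂_1 = 4, rank ∂_2 = 5 ⇒ b_1 = 9 − 4 − 5 = 0; all invariant factors of ∂_2 are 1 so no torsion. So H_1 = 0.
rank ∂_2 = 5, rank ∂_3 = 0 ⇒ b_2 = 6 − 5 − 0 = 1. So H_2 = Z.

H_0 = Z,  H_1 = 0,  H_2 = Z.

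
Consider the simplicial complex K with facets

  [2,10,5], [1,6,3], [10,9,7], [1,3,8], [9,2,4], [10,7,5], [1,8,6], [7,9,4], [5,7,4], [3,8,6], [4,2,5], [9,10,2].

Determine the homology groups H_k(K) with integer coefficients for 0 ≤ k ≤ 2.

Order the vertices as 1 < 2 < 3 < 4 < 5 < 6 < 7 < 8 < 9 < 10. Listing each simplex with vertices in this order, K has dimension 2 with simplices:

  0-simplices (10): [1], [2], [3], [4], [5], [6], [7], [8], [9], [10]
  1-simplices (18): [1,3], [1,6], [1,8], [2,4], [2,5], [2,9], [2,10], [3,6], [3,8], [4,5], [4,7], [4,9], [5,7], [5,10], [6,8], [7,9], [7,10], [9,10]
  2-simplices (12): [1,3,6], [1,3,8], [1,6,8], [2,4,5], [2,4,9], [2,5,10], [2,9,10], [3,6,8], [4,5,7], [4,7,9], [5,7,10], [7,9,10]

giving chain groups C_0 ≅ Z^10, C_1 ≅ Z^18, C_2 ≅ Z^12.

Boundary ∂_1: C_1 → C_0 sends each edge [p,q] (with p < q) to q − p.
As a 10×18 matrix over Z this has rank 8, with invariant factors (1,1,1,1,1,1,1,1).

∂_2: C_2 → C_1 acts by ∂[p,q,r] = [q,r] − [p,r] + [p,q]. For instance
  ∂[1,3,8] = [3,8] − [1,8] + [1,3],
  ∂[7,9,10] = [9,10] − [7,10] + [7,9].
The resulting 18×12 matrix has rank 10, and its Smith normal form has invariant factors (1,1,1,1,1,1,1,1,1,1).

Computing H_k = (kernel of ∂_k) / (image of ∂_{k+1}):

  H_0: rank C_0 − rank ∂_1 = 10 − 8 = 2, and the invariant factors of ∂_1 are all 1, so H_0 = Z^2.
  H_1: rank ker ∂_1 − rank ∂_2 = (18 − 8) − 10 = 0, and the invariant factors of ∂_2 are all 1, so H_1 = 0.
  H_2: rank ker ∂_2 − rank ∂_3 = (12 − 10) − 0 = 2, and there is no ∂_3, so H_2 = Z^2.

As a check, the Euler characteristic is 10 − 18 + 12 = 4, which agrees with 2 − 0 + 2 = 4.

H_0 ≅ Z^2,  H_1 = 0,  H_2 ≅ Z^2.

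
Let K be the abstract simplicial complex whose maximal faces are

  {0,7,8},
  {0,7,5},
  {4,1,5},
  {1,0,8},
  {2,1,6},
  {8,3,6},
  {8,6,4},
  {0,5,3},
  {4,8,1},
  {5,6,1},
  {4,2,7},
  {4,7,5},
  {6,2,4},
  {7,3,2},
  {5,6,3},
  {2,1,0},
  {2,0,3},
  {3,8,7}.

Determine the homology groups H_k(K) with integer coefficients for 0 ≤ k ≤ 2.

H_0 ≅ Z,  H_1 ≅ Z ⊕ Z/2,  H_2 = 0.

Take the total order 0 < 1 < 2 < 3 < 4 < 5 < 6 < 7 < 8 on the vertex set. Then K (dimension 2) consists of the simplices:

  0-simplices (9): [0], [1], [2], [3], [4], [5], [6], [7], [8]
  1-simplices (27): (27 of them)
  2-simplices (18): [0,1,2], [0,1,8], [0,2,3], [0,3,5], [0,5,7], [0,7,8], [1,2,6], [1,4,5], [1,4,8], [1,5,6], [2,3,7], [2,4,6], [2,4,7], [3,5,6], [3,6,8], [3,7,8], [4,5,7], [4,6,8]

so the chain groups are C_0 ≅ Z^9, C_1 ≅ Z^27, C_2 ≅ Z^18.

The boundary map ∂_1: C_1 → C_0 maps an edge to its endpoints' difference, ∂[p,q] = q − p.
This gives a 9×27 integer matrix of rank 8; reducing to Smith normal form yields diagonal entries (1,1,1,1,1,1,1,1).

∂_2: C_2 → C_1 sends each 2-simplex [p,q,r] to [q,r] − [p,r] + [p,q]. For instance
  ∂[3,7,8] = [7,8] − [3,8] + [3,7],
  ∂[1,2,6] = [2,6] − [1,6] + [1,2].
The resulting 27×18 matrix has rank 18, and its Smith normal form has invariant factors (1,1,1,1,1,1,1,1,1,1,1,1,1,1,1,1,1,2).

Computing H_k = (kernel of ∂_k) / (image of ∂_{k+1}):

  H_0: rank C_0 − rank ∂_1 = 9 − 8 = 1, and the invariant factors of ∂_1 are all 1, so H_0 ≅ Z.
  H_1: rank ker ∂_1 − rank ∂_2 = (27 − 8) − 18 = 1, and ∂_2 has invariant factor 2 > 1, so H_1 ≅ Z ⊕ Z/2.
  H_2: rank ker ∂_2 − rank ∂_3 = (18 − 18) − 0 = 0, and there is no ∂_3, so H_2 ≅ 0.

As a check, the Euler characteristic is 9 − 27 + 18 = 0, which agrees with 1 − 1 + 0 = 0.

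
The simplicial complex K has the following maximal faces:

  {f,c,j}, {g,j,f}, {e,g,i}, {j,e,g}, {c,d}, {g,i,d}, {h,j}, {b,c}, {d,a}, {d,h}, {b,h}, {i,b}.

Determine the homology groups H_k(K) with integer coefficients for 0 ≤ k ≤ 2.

Order the vertices as a < b < c < d < e < f < g < h < i < j. Listing each simplex with vertices in this order, K has dimension 2 with simplices:

  0-simplices (10): a, b, c, d, e, f, g, h, i, j
  1-simplices (18): ad, bc, bh, bi, cd, cf, cj, dg, dh, di, eg, ei, ej, fg, fj, gi, gj, hj
  2-simplices (5): cfj, dgi, egi, egj, fgj

so the chain groups are C_0 ≅ Z^10, C_1 ≅ Z^18, C_2 ≅ Z^5.

∂_1: C_1 → C_0 maps an edge to its endpoints' difference, ∂[p,q] = q − p.
The 10×18 boundary matrix has rank 9 and Smith normal form diag(1,1,1,1,1,1,1,1,1).

∂_2: C_2 → C_1 sends each 2-simplex [p,q,r] to [q,r] − [p,r] + [p,q]. For instance
  ∂egj = gj − ej + eg,
  ∂dgi = gi − di + dg.
As a 18×5 matrix over Z this has rank 5, with invariant factors (1,1,1,1,1).

Now H_k = ker ∂_k / im ∂_{k+1}, so:

  H_0: rank C_0 − rank ∂_1 = 10 − 9 = 1, and the invariant factors of ∂_1 are all 1, so H_0 = Z.
  H_1: rank ker ∂_1 − rank ∂_2 = (18 − 9) − 5 = 4, and the invariant factors of ∂_2 are all 1, so H_1 = Z^4.
  H_2: rank ker ∂_2 − rank ∂_3 = (5 − 5) − 0 = 0, and there is no ∂_3, so H_2 = 0.

H_0 ≅ Z,  H_1 ≅ Z^4,  H_2 = 0.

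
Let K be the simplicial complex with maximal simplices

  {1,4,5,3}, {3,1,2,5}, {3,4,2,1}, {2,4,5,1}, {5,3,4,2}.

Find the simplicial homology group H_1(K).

H_1 = 0.

Take the total order 1 < 2 < 3 < 4 < 5 on the vertex set. Then K (dimension 3) consists of the simplices:

  0-simplices (5): [1], [2], [3], [4], [5]
  1-simplices (10): [1,2], [1,3], [1,4], [1,5], [2,3], [2,4], [2,5], [3,4], [3,5], [4,5]
  2-simplices (10): [1,2,3], [1,2,4], [1,2,5], [1,3,4], [1,3,5], [1,4,5], [2,3,4], [2,3,5], [2,4,5], [3,4,5]
  3-simplices (5): [1,2,3,4], [1,2,3,5], [1,2,4,5], [1,3,4,5], [2,3,4,5]

so the chain groups are C_0 ≅ Z^5, C_1 ≅ Z^10, C_2 ≅ Z^10, C_3 ≅ Z^5.

∂_1: C_1 → C_0 is given by ∂[p,q] = [q] − [p]. For instance
  ∂[1,3] = [3] − [1].
As a 5×10 matrix over Z this has rank 4, with invariant factors (1,1,1,1).

The boundary map ∂_2: C_2 → C_1 sends each 2-simplex [p,q,r] to [q,r] − [p,r] + [p,q]. For instance
  ∂[1,3,4] = [3,4] − [1,4] + [1,3],
  ∂[2,3,4] = [3,4] − [2,4] + [2,3].
The resulting 10×10 matrix has rank 6, and its Smith normal form has invariant factors (1,1,1,1,1,1).

Boundary ∂_3: C_3 → C_2 sends each 3-simplex σ to the alternating sum Σ_i (−1)^i (σ with its i-th vertex removed). For instance
  ∂[2,3,4,5] = [3,4,5] − [2,4,5] + [2,3,5] − [2,3,4],
  ∂[1,3,4,5] = [3,4,5] − [1,4,5] + [1,3,5] − [1,3,4].
The resulting 10×5 matrix has rank 4, and its Smith normal form has invariant factors (1,1,1,1).

Reading off H_k = ker ∂_k / im ∂_{k+1}:

  H_1: rank ker ∂_1 − rank ∂_2 = (10 − 4) − 6 = 0, and the invariant factors of ∂_2 are all 1, so H_1 = 0.

(K is a triangulation of the 3-sphere S^3.)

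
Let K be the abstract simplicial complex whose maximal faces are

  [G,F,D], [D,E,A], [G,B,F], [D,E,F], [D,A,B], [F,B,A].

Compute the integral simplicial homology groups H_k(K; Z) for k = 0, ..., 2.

Order the vertices as A < B < D < E < F < G. Listing each simplex with vertices in this order, K has dimension 2 with simplices:

  0-simplices (6): A, B, D, E, F, G
  1-simplices (12): AB, AD, AE, AF, BD, BF, BG, DE, DF, DG, EF, FG
  2-simplices (6): ABD, ABF, ADE, BFG, DEF, DFG

Hence C_0 ≅ Z^6, C_1 ≅ Z^12, C_2 ≅ Z^6.

The boundary map ∂_1: C_1 → C_0 maps an edge to its endpoints' difference, ∂[p,q] = q − p.
As a 6×12 matrix over Z this has rank 5, with invariant factors (1,1,1,1,1).

Boundary ∂_2: C_2 → C_1 maps a triangle to the signed sum of its edges. For instance
  ∂DFG = FG − DG + DF,
  ∂ABD = BD − AD + AB.
This gives a 12×6 integer matrix of rank 6; reducing to Smith normal form yields diagonal entries (1,1,1,1,1,1).

Computing H_k = (kernel of ∂_k) / (image of ∂_{k+1}):

  H_0: rank C_0 − rank ∂_1 = 6 − 5 = 1, and the invariant factors of ∂_1 are all 1, so H_0 = Z.
  H_1: rank ker ∂_1 − rank ∂_2 = (12 − 5) − 6 = 1, and the invariant factors of ∂_2 are all 1, so H_1 = Z.
  H_2: rank ker ∂_2 − rank ∂_3 = (6 − 6) − 0 = 0, and there is no ∂_3, so H_2 = 0.

H_0 ≅ Z,  H_1 ≅ Z,  H_2 = 0.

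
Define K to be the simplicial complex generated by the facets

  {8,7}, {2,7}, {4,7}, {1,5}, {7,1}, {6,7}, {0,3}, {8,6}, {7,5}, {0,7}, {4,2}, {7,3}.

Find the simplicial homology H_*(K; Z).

H_0 = Z,  H_1 = Z^4.

Take the total order 0 < 1 < 2 < 3 < 4 < 5 < 6 < 7 < 8 on the vertex set. Then K (dimension 1) consists of the simplices:

  0-simplices (9): [0], [1], [2], [3], [4], [5], [6], [7], [8]
  1-simplices (12): [0,3], [0,7], [1,5], [1,7], [2,4], [2,7], [3,7], [4,7], [5,7], [6,7], [6,8], [7,8]

giving chain groups C_0 ≅ Z^9, C_1 ≅ Z^12.

∂_1: C_1 → C_0 maps an edge to its endpoints' difference, ∂[p,q] = q − p. For instance
  ∂[1,7] = [7] − [1].
This gives a 9×12 integer matrix of rank 8; reducing to Smith normal form yields diagonal entries (1,1,1,1,1,1,1,1).

Computing H_k = (kernel of ∂_k) / (image of ∂_{k+1}):

  H_0: rank C_0 − rank ∂_1 = 9 − 8 = 1, and the invariant factors of ∂_1 are all 1, so H_0 = Z.
  H_1: rank ker ∂_1 − rank ∂_2 = (12 − 8) − 0 = 4, and there is no ∂_2, so H_1 = Z^4.

(K is a triangulation of a wedge of 4 circles.)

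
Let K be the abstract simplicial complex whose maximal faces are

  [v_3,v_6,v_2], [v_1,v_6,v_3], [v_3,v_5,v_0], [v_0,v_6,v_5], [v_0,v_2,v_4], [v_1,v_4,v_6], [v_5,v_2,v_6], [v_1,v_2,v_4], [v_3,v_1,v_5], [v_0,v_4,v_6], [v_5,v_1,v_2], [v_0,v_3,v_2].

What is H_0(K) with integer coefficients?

H_0 = Z.

Fix the vertex order v_0 < v_1 < v_2 < v_3 < v_4 < v_5 < v_6 and write every simplex with vertices in increasing order. Then dim K = 2 and the simplices of K are:

  0-simplices (7): [v_0], [v_1], [v_2], [v_3], [v_4], [v_5], [v_6]
  1-simplices (18): (18 of them)
  2-simplices (12): (12 of them)

giving chain groups C_0 ≅ Z^7, C_1 ≅ Z^18, C_2 ≅ Z^12.

Boundary ∂_1: C_1 → C_0 maps an edge to its endpoints' difference, ∂[p,q] = q − p.
The 7×18 boundary matrix has rank 6 and Smith normal form diag(1,1,1,1,1,1).

Boundary ∂_2: C_2 → C_1 acts by ∂[p,q,r] = [q,r] − [p,r] + [p,q]. For instance
  ∂[v_1,v_2,v_5] = [v_2,v_5] − [v_1,v_5] + [v_1,v_2],
  ∂[v_0,v_2,v_3] = [v_2,v_3] − [v_0,v_3] + [v_0,v_2].
This gives a 18×12 integer matrix of rank 12; reducing to Smith normal form yields diagonal entries (1,1,1,1,1,1,1,1,1,1,1,2).

Now H_k = ker ∂_k / im ∂_{k+1}, so:

  H_0: rank C_0 − rank ∂_1 = 7 − 6 = 1, and the invariant factors of ∂_1 are all 1, so H_0 = Z.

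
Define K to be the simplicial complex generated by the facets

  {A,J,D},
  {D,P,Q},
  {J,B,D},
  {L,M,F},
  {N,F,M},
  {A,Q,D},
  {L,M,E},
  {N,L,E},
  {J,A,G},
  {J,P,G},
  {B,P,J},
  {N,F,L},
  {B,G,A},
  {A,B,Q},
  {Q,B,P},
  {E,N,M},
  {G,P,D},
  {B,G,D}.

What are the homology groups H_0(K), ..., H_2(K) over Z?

H_0 = Z^2,  H_1 = Z/2,  H_2 = Z.

We work with the vertex ordering A < B < D < E < F < G < J < L < M < N < P < Q. The simplices of K, each written with vertices in increasing order, are:

  0-simplices (12): A, B, D, E, F, G, J, L, M, N, P, Q
  1-simplices (27): AB, AD, AG, AJ, AQ, BD, BG, BJ, BP, BQ, DG, DJ, DP, DQ, EL, EM, EN, FL, FM, FN, GJ, GP, JP, LM, LN, MN, PQ
  2-simplices (18): ABG, ABQ, ADJ, ADQ, AGJ, BDG, BDJ, BJP, BPQ, DGP, DPQ, ELM, ELN, EMN, FLM, FLN, FMN, GJP

so the chain groups are C_0 ≅ Z^12, C_1 ≅ Z^27, C_2 ≅ Z^18.

∂_1: C_1 → C_0 maps an edge to its endpoints' difference, ∂[p,q] = q − p. For instance
  ∂LN = N − L.
The 12×27 boundary matrix has rank 10 and Smith normal form diag(1,1,1,1,1,1,1,1,1,1).

Boundary ∂_2: C_2 → C_1 sends each 2-simplex [p,q,r] to [q,r] − [p,r] + [p,q]. For instance
  ∂DPQ = PQ − DQ + DP,
  ∂BDJ = DJ − BJ + BD.
This gives a 27×18 integer matrix of rank 17; reducing to Smith normal form yields diagonal entries (1,1,1,1,1,1,1,1,1,1,1,1,1,1,1,1,2).

Computing H_k = (kernel of ∂_k) / (image of ∂_{k+1}):

  H_0: rank C_0 − rank ∂_1 = 12 − 10 = 2, and the invariant factors of ∂_1 are all 1, so H_0 ≅ Z^2.
  H_1: rank ker ∂_1 − rank ∂_2 = (27 − 10) − 17 = 0, and ∂_2 has invariant factor 2 > 1, so H_1 ≅ Z/2.
  H_2: rank ker ∂_2 − rank ∂_3 = (18 − 17) − 0 = 1, and there is no ∂_3, so H_2 ≅ Z.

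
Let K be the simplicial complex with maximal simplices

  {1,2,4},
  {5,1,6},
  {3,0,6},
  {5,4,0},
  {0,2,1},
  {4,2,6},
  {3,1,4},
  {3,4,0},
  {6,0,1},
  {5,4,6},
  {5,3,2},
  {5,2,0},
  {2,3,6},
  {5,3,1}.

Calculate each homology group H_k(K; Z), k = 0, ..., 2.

H_0 = Z,  H_1 = Z^2,  H_2 = Z.

Fix the vertex order 0 < 1 < 2 < 3 < 4 < 5 < 6 and write every simplex with vertices in increasing order. Then dim K = 2 and the simplices of K are:

  0-simplices (7): [0], [1], [2], [3], [4], [5], [6]
  1-simplices (21): [0,1], [0,2], [0,3], [0,4], [0,5], [0,6], [1,2], [1,3], [1,4], [1,5], [1,6], [2,3], [2,4], [2,5], [2,6], [3,4], [3,5], [3,6], [4,5], [4,6], [5,6]
  2-simplices (14): [0,1,2], [0,1,6], [0,2,5], [0,3,4], [0,3,6], [0,4,5], [1,2,4], [1,3,4], [1,3,5], [1,5,6], [2,3,5], [2,3,6], [2,4,6], [4,5,6]

Hence C_0 ≅ Z^7, C_1 ≅ Z^21, C_2 ≅ Z^14.

The boundary map ∂_1: C_1 → C_0 sends each edge [p,q] (with p < q) to q − p.
As a 7×21 matrix over Z this has rank 6, with invariant factors (1,1,1,1,1,1).

Boundary ∂_2: C_2 → C_1 sends each 2-simplex [p,q,r] to [q,r] − [p,r] + [p,q]. For instance
  ∂[4,5,6] = [5,6] − [4,6] + [4,5],
  ∂[0,1,6] = [1,6] − [0,6] + [0,1].
The resulting 21×14 matrix has rank 13, and its Smith normal form has invariant factors (1,1,1,1,1,1,1,1,1,1,1,1,1).

From H_k ≅ ker(∂_k) / im(∂_{k+1}) we obtain:

  H_0: rank C_0 − rank ∂_1 = 7 − 6 = 1, and the invariant factors of ∂_1 are all 1, so H_0 = Z.
  H_1: rank ker ∂_1 − rank ∂_2 = (21 − 6) − 13 = 2, and the invariant factors of ∂_2 are all 1, so H_1 = Z^2.
  H_2: rank ker ∂_2 − rank ∂_3 = (14 − 13) − 0 = 1, and there is no ∂_3, so H_2 = Z.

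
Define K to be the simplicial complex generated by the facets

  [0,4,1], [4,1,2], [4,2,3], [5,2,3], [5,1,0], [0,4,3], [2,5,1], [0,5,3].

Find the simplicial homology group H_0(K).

Fix the vertex order 0 < 1 < 2 < 3 < 4 < 5 and write every simplex with vertices in increasing order. Then dim K = 2 and the simplices of K are:

  0-simplices (6): [0], [1], [2], [3], [4], [5]
  1-simplices (12): [0,1], [0,3], [0,4], [0,5], [1,2], [1,4], [1,5], [2,3], [2,4], [2,5], [3,4], [3,5]
  2-simplices (8): [0,1,4], [0,1,5], [0,3,4], [0,3,5], [1,2,4], [1,2,5], [2,3,4], [2,3,5]

giving chain groups C_0 ≅ Z^6, C_1 ≅ Z^12, C_2 ≅ Z^8.

The boundary map ∂_1: C_1 → C_0 is given by ∂[p,q] = [q] − [p]. For instance
  ∂[3,4] = [4] − [3].
This gives a 6×12 integer matrix of rank 5; reducing to Smith normal form yields diagonal entries (1,1,1,1,1).

∂_2: C_2 → C_1 maps a triangle to the signed sum of its edges. For instance
  ∂[0,3,5] = [3,5] − [0,5] + [0,3],
  ∂[2,3,4] = [3,4] − [2,4] + [2,3].
The 12×8 boundary matrix has rank 7 and Smith normal form diag(1,1,1,1,1,1,1).

Now H_k = ker ∂_k / im ∂_{k+1}, so:

  H_0: rank C_0 − rank ∂_1 = 6 − 5 = 1, and the invariant factors of ∂_1 are all 1, so H_0 ≅ Z.

H_0 ≅ Z.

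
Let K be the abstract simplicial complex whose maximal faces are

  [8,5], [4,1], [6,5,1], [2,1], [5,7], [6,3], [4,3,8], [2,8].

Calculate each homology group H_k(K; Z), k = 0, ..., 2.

Take the total order 1 < 2 < 3 < 4 < 5 < 6 < 7 < 8 on the vertex set. Then K (dimension 2) consists of the simplices:

  0-simplices (8): [1], [2], [3], [4], [5], [6], [7], [8]
  1-simplices (12): [1,2], [1,4], [1,5], [1,6], [2,8], [3,4], [3,6], [3,8], [4,8], [5,6], [5,7], [5,8]
  2-simplices (2): [1,5,6], [3,4,8]

Hence C_0 ≅ Z^8, C_1 ≅ Z^12, C_2 ≅ Z^2.

Boundary ∂_1: C_1 → C_0 sends each edge [p,q] (with p < q) to q − p. For instance
  ∂[3,4] = [4] − [3].
The 8×12 boundary matrix has rank 7 and Smith normal form diag(1,1,1,1,1,1,1).

The boundary map ∂_2: C_2 → C_1 sends each 2-simplex [p,q,r] to [q,r] − [p,r] + [p,q]. For instance
  ∂[3,4,8] = [4,8] − [3,8] + [3,4],
  ∂[1,5,6] = [5,6] − [1,6] + [1,5].
As a 12×2 matrix over Z this has rank 2, with invariant factors (1,1).

Computing H_k = (kernel of ∂_k) / (image of ∂_{k+1}):

  H_0: rank C_0 − rank ∂_1 = 8 − 7 = 1, and the invariant factors of ∂_1 are all 1, so H_0 = Z.
  H_1: rank ker ∂_1 − rank ∂_2 = (12 − 7) − 2 = 3, and the invariant factors of ∂_2 are all 1, so H_1 = Z^3.
  H_2: rank ker ∂_2 − rank ∂_3 = (2 − 2) − 0 = 0, and there is no ∂_3, so H_2 = 0.

H_0 ≅ Z,  H_1 ≅ Z^3,  H_2 = 0.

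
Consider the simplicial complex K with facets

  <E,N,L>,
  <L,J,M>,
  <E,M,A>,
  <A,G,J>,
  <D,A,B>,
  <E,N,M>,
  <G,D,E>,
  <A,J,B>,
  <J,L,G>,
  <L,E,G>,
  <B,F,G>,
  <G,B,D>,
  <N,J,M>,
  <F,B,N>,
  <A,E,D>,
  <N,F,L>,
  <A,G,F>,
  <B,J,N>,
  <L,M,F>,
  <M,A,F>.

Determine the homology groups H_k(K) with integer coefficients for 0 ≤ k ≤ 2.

H_0 = Z,  H_1 = Z ⊕ Z/2Z,  H_2 = 0.

Take the total order A < B < D < E < F < G < J < L < M < N on the vertex set. Then K (dimension 2) consists of the simplices:

  0-simplices (10): A, B, D, E, F, G, J, L, M, N
  1-simplices (30): AB, AD, AE, AF, AG, AJ, AM, BD, BF, BG, BJ, BN, DE, DG, EG, EL, EM, EN, FG, FL, FM, FN, GJ, GL, JL, JM, JN, LM, LN, MN
  2-simplices (20): ABD, ABJ, ADE, AEM, AFG, AFM, AGJ, BDG, BFG, BFN, BJN, DEG, EGL, ELN, EMN, FLM, FLN, GJL, JLM, JMN

giving chain groups C_0 ≅ Z^10, C_1 ≅ Z^30, C_2 ≅ Z^20.

∂_1: C_1 → C_0 sends each edge [p,q] (with p < q) to q − p. For instance
  ∂AM = M − A.
The 10×30 boundary matrix has rank 9 and Smith normal form diag(1,1,1,1,1,1,1,1,1).

∂_2: C_2 → C_1 acts by ∂[p,q,r] = [q,r] − [p,r] + [p,q]. For instance
  ∂ABD = BD − AD + AB,
  ∂AGJ = GJ − AJ + AG.
As a 30×20 matrix over Z this has rank 20, with invariant factors (1,1,1,1,1,1,1,1,1,1,1,1,1,1,1,1,1,1,1,2).

Now H_k = ker ∂_k / im ∂_{k+1}, so:

  H_0: rank C_0 − rank ∂_1 = 10 − 9 = 1, and the invariant factors of ∂_1 are all 1, so H_0 = Z.
  H_1: rank ker ∂_1 − rank ∂_2 = (30 − 9) − 20 = 1, and ∂_2 has invariant factor 2 > 1, so H_1 = Z ⊕ Z/2Z.
  H_2: rank ker ∂_2 − rank ∂_3 = (20 − 20) − 0 = 0, and there is no ∂_3, so H_2 = 0.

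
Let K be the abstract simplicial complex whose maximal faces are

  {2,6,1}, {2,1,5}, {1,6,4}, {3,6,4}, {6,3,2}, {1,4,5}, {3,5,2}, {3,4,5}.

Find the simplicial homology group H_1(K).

H_1 ≅ 0.

Take the total order 1 < 2 < 3 < 4 < 5 < 6 on the vertex set. Then K (dimension 2) consists of the simplices:

  0-simplices (6): [1], [2], [3], [4], [5], [6]
  1-simplices (12): [1,2], [1,4], [1,5], [1,6], [2,3], [2,5], [2,6], [3,4], [3,5], [3,6], [4,5], [4,6]
  2-simplices (8): [1,2,5], [1,2,6], [1,4,5], [1,4,6], [2,3,5], [2,3,6], [3,4,5], [3,4,6]

giving chain groups C_0 ≅ Z^6, C_1 ≅ Z^12, C_2 ≅ Z^8.

∂_1: C_1 → C_0 maps an edge to its endpoints' difference, ∂[p,q] = q − p.
The resulting 6×12 matrix has rank 5, and its Smith normal form has invariant factors (1,1,1,1,1).

Boundary ∂_2: C_2 → C_1 sends each 2-simplex [p,q,r] to [q,r] − [p,r] + [p,q]. For instance
  ∂[1,2,6] = [2,6] − [1,6] + [1,2],
  ∂[1,4,6] = [4,6] − [1,6] + [1,4].
The 12×8 boundary matrix has rank 7 and Smith normal form diag(1,1,1,1,1,1,1).

Now H_k = ker ∂_k / im ∂_{k+1}, so:

  H_1: rank ker ∂_1 − rank ∂_2 = (12 − 5) − 7 = 0, and the invariant factors of ∂_2 are all 1, so H_1 ≅ 0.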